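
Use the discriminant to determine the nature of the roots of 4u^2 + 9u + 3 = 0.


D = b^2 - 4ac = (9)^2 - 4(4)(3) = 81 - 48 = 33
Since D > 0: two distinct irrational roots


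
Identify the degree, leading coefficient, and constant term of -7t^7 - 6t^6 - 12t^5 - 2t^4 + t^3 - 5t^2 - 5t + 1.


Highest power of t is 7, with coefficient -7. Constant term is 1.
Degree = 7, leading coefficient = -7, constant term = 1


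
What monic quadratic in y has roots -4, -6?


p(y) = (y + 4)(y + 6)
Expand: y^2 + 10y + 24


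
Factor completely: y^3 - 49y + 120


Try integer roots (divisors of 120). y=5: p(5)=0.
Divide out (y - 5): quotient is y^2 + 5y - 24.
Factor the quadratic: (y + 8)(y - 3)
Result: (y - 5)(y + 8)(y - 3)


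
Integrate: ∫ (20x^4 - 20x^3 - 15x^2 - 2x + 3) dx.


Reverse power rule on each term:
  ∫ 20x^4 dx = 4x^5
  ∫ -20x^3 dx = -5x^4
  ∫ -15x^2 dx = -5x^3
  ∫ -2x dx = -x^2
  ∫ 3 dx = 3x
F(x) = 4x^5 - 5x^4 - 5x^3 - x^2 + 3x + C


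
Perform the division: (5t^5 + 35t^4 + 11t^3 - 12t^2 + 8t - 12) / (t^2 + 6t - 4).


(5t^5 + 35t^4 + 11t^3 - 12t^2 + 8t - 12) / (t^2 + 6t - 4)
Step 1: 5t^3 * (t^2 + 6t - 4) = 5t^5 + 30t^4 - 20t^3; subtract.
Step 2: 5t^2 * (t^2 + 6t - 4) = 5t^4 + 30t^3 - 20t^2; subtract.
Step 3: t * (t^2 + 6t - 4) = t^3 + 6t^2 - 4t; subtract.
Step 4: 2 * (t^2 + 6t - 4) = 2t^2 + 12t - 8; subtract.
Quotient: 5t^3 + 5t^2 + t + 2, Remainder: -4


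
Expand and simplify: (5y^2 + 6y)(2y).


Distribute each term of the first polynomial:
  (5y^2)(2y) = 10y^3
  (6y)(2y) = 12y^2
Sum: 10y^3 + 12y^2


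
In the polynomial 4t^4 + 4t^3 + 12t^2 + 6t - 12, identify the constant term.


Read off the constant term: -12


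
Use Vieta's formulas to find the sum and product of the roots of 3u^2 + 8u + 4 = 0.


For au^2+bu+c=0: sum = -b/a, product = c/a.
a=3, b=8, c=4
Sum = -(8)/3 = -8/3
Product = (4)/3 = 4/3


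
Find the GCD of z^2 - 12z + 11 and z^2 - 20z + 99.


Factor each:
  z^2 - 12z + 11 = (z - 11)(z - 1)
  z^2 - 20z + 99 = (z - 11)(z - 9)
Common monic factor: z - 11


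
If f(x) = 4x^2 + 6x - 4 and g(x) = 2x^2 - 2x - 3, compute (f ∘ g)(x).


Substitute g(x) into f:
f(g(x)) = 4*(2x^2 - 2x - 3)^2 + 6*(2x^2 - 2x - 3) + (-4)
(2x^2 - 2x - 3)^2 = 4x^4 - 8x^3 - 8x^2 + 12x + 9
Expand and combine: 16x^4 - 32x^3 - 20x^2 + 36x + 14


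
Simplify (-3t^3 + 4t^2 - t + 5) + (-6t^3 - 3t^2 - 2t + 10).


Align terms by degree and add:
  -3t^3 + 4t^2 - t + 5
  -6t^3 - 3t^2 - 2t + 10
= -9t^3 + t^2 - 3t + 15


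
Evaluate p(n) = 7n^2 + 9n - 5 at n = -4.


Using direct substitution:
  7 * (-4)^2 = 112
  9 * (-4)^1 = -36
  constant: -5
Sum = 112 - 36 - 5 = 71


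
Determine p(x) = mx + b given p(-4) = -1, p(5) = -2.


p(x) = mx + b. Using p(-4)=-1, p(5)=-2:
m = (-1 + 2)/(-4 - 5) = 1/-9 = -1/9
b = -1 - m*(-4) = -1 - 4/9 = -13/9
p(x) = -(1/9)x - (13/9)


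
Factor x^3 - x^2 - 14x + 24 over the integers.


Try integer roots (divisors of 24). x=2: p(2)=0.
Divide out (x - 2): quotient is x^2 + x - 12.
Factor the quadratic: (x - 3)(x + 4)
Result: (x - 2)(x - 3)(x + 4)


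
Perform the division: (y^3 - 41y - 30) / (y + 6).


(y^3 - 41y - 30) / (y + 6)
Step 1: y^2 * (y + 6) = y^3 + 6y^2; subtract.
Step 2: -6y * (y + 6) = -6y^2 - 36y; subtract.
Step 3: -5 * (y + 6) = -5y - 30; subtract.
Quotient: y^2 - 6y - 5, Remainder: 0


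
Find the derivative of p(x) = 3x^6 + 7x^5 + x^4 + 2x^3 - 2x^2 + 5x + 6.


Apply the power rule term by term:
  d/dx(3x^6) = 18x^5
  d/dx(7x^5) = 35x^4
  d/dx(x^4) = 4x^3
  d/dx(2x^3) = 6x^2
  d/dx(-2x^2) = -4x
  d/dx(5x) = 5
  d/dx(6) = 0
p'(x) = 18x^5 + 35x^4 + 4x^3 + 6x^2 - 4x + 5


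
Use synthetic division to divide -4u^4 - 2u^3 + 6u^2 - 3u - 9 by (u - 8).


Synthetic division with c = 8. Coefficients: -4, -2, 6, -3, -9
Bring down -4.
  -4 * 8 = -32; -32 - 2 = -34
  -34 * 8 = -272; -272 + 6 = -266
  -266 * 8 = -2128; -2128 - 3 = -2131
  -2131 * 8 = -17048; -17048 - 9 = -17057
Quotient: -4u^3 - 34u^2 - 266u - 2131, Remainder: -17057


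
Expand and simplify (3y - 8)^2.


Expand (3y - 8)^2 by repeated multiplication:
= 9y^2 - 48y + 64


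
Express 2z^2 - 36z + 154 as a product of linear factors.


Roots satisfy r1 + r2 = -b/a = 18 and r1*r2 = c/a = 77.
So r1 = 7, r2 = 11.
2z^2 - 36z + 154 = 2(z - r1)(z - r2) = 2(z - 7)(z - 11)


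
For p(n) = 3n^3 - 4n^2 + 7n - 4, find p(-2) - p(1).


p(-2) = -58
p(1) = 2
p(-2) - p(1) = -58 - 2 = -60


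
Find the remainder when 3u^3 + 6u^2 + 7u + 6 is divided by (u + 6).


By the Remainder Theorem, the remainder equals p(-6):
  3*(-6)^3 = -648
  6*(-6)^2 = 216
  7*(-6)^1 = -42
  constant: 6
Sum: -648 + 216 - 42 + 6 = -468


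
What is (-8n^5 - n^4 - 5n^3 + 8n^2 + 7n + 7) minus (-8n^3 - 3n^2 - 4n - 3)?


Distribute the minus sign:
  (-8n^5 - n^4 - 5n^3 + 8n^2 + 7n + 7)
- (-8n^3 - 3n^2 - 4n - 3)
Negate second polynomial: 8n^3 + 3n^2 + 4n + 3
Add: -8n^5 - n^4 + 3n^3 + 11n^2 + 11n + 10


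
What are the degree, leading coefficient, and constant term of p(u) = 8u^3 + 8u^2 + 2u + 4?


Highest power of u is 3, with coefficient 8. Constant term is 4.
Degree = 3, leading coefficient = 8, constant term = 4


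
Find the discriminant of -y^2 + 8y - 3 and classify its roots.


D = b^2 - 4ac = (8)^2 - 4(-1)(-3) = 64 - 12 = 52
Since D > 0: two distinct irrational roots


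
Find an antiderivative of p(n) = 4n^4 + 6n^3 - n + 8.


Reverse power rule on each term:
  ∫ 4n^4 dn = (4/5)n^5
  ∫ 6n^3 dn = (3/2)n^4
  ∫ -n dn = -(1/2)n^2
  ∫ 8 dn = 8n
F(n) = (4/5)n^5 + (3/2)n^4 - (1/2)n^2 + 8n + C


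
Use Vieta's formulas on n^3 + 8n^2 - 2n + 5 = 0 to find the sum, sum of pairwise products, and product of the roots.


Monic cubic n^3+bn^2+cn+d=0: sum=-b, pairwise sum=c, product=-d.
b=8, c=-2, d=5
r1+r2+r3 = -8
r1r2+r1r3+r2r3 = -2
r1r2r3 = -5


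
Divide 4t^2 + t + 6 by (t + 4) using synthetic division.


Synthetic division with c = -4. Coefficients: 4, 1, 6
Bring down 4.
  4 * -4 = -16; -16 + 1 = -15
  -15 * -4 = 60; 60 + 6 = 66
Quotient: 4t - 15, Remainder: 66


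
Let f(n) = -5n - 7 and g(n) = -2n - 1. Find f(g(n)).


Substitute g(n) into f:
f(g(n)) = -5*(-2n - 1) + (-7)
Expand and combine: 10n - 2


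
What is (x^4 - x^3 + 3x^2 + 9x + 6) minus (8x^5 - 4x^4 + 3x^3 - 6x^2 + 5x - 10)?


Distribute the minus sign:
  (x^4 - x^3 + 3x^2 + 9x + 6)
- (8x^5 - 4x^4 + 3x^3 - 6x^2 + 5x - 10)
Negate second polynomial: -8x^5 + 4x^4 - 3x^3 + 6x^2 - 5x + 10
Add: -8x^5 + 5x^4 - 4x^3 + 9x^2 + 4x + 16


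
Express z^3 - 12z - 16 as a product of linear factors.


Try integer roots (divisors of -16). z=4: p(4)=0.
Divide out (z - 4): quotient is z^2 + 4z + 4.
Factor the quadratic: (z + 2)(z + 2)
Result: (z - 4)(z + 2)(z + 2)


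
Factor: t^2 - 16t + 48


Roots satisfy r1 + r2 = -b/a = 16 and r1*r2 = c/a = 48.
So r1 = 4, r2 = 12.
t^2 - 16t + 48 = (t - r1)(t - r2) = (t - 4)(t - 12)


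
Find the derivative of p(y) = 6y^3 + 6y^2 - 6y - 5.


Apply the power rule term by term:
  d/dy(6y^3) = 18y^2
  d/dy(6y^2) = 12y
  d/dy(-6y) = -6
  d/dy(-5) = 0
p'(y) = 18y^2 + 12y - 6


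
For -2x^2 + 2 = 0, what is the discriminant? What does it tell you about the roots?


D = b^2 - 4ac = (0)^2 - 4(-2)(2) = 0 + 16 = 16
Since D > 0: two distinct rational roots


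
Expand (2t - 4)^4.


Expand (2t - 4)^4 by repeated multiplication:
  (2t - 4)^2 = 4t^2 - 16t + 16
  (2t - 4)^3 = 8t^3 - 48t^2 + 96t - 64
= 16t^4 - 128t^3 + 384t^2 - 512t + 256


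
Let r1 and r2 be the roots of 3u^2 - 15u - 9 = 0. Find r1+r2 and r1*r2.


For au^2+bu+c=0: sum = -b/a, product = c/a.
a=3, b=-15, c=-9
Sum = -(-15)/3 = 5
Product = (-9)/3 = -3


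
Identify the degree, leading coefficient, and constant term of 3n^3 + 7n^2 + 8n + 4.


Highest power of n is 3, with coefficient 3. Constant term is 4.
Degree = 3, leading coefficient = 3, constant term = 4


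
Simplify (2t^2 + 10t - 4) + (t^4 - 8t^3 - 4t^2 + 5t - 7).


Align terms by degree and add:
  2t^2 + 10t - 4
+ t^4 - 8t^3 - 4t^2 + 5t - 7
= t^4 - 8t^3 - 2t^2 + 15t - 11


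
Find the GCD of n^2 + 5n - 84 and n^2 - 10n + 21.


Factor each:
  n^2 + 5n - 84 = (n - 7)(n + 12)
  n^2 - 10n + 21 = (n - 7)(n - 3)
Common monic factor: n - 7


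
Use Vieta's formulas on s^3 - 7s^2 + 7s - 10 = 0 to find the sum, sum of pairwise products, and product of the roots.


Monic cubic s^3+bs^2+cs+d=0: sum=-b, pairwise sum=c, product=-d.
b=-7, c=7, d=-10
r1+r2+r3 = 7
r1r2+r1r3+r2r3 = 7
r1r2r3 = 10


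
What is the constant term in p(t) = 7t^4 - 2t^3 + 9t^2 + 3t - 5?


Read off the constant term: -5


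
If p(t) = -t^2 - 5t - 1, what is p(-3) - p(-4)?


p(-3) = 5
p(-4) = 3
p(-3) - p(-4) = 5 - 3 = 2


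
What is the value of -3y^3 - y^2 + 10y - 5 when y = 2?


Using direct substitution:
  -3 * (2)^3 = -24
  -1 * (2)^2 = -4
  10 * (2)^1 = 20
  constant: -5
Sum = -24 - 4 + 20 - 5 = -13


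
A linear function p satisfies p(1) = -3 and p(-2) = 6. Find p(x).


p(x) = mx + b. Using p(1)=-3, p(-2)=6:
m = (-3 - 6)/(1 + 2) = -9/3 = -3
b = -3 - m*(1) = -3 + 3 = 0
p(x) = -3x


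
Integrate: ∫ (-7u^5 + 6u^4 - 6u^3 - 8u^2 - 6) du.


Reverse power rule on each term:
  ∫ -7u^5 du = -(7/6)u^6
  ∫ 6u^4 du = (6/5)u^5
  ∫ -6u^3 du = -(3/2)u^4
  ∫ -8u^2 du = -(8/3)u^3
  ∫ -6 du = -6u
F(u) = -(7/6)u^6 + (6/5)u^5 - (3/2)u^4 - (8/3)u^3 - 6u + C


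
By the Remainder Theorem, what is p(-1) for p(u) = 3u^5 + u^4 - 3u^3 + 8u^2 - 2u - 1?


By the Remainder Theorem, the remainder equals p(-1):
  3*(-1)^5 = -3
  1*(-1)^4 = 1
  -3*(-1)^3 = 3
  8*(-1)^2 = 8
  -2*(-1)^1 = 2
  constant: -1
Sum: -3 + 1 + 3 + 8 + 2 - 1 = 10


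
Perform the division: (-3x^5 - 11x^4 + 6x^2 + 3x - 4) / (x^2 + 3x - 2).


(-3x^5 - 11x^4 + 6x^2 + 3x - 4) / (x^2 + 3x - 2)
Step 1: -3x^3 * (x^2 + 3x - 2) = -3x^5 - 9x^4 + 6x^3; subtract.
Step 2: -2x^2 * (x^2 + 3x - 2) = -2x^4 - 6x^3 + 4x^2; subtract.
Step 3: 0 * (x^2 + 3x - 2) = 0; subtract.
Step 4: 2 * (x^2 + 3x - 2) = 2x^2 + 6x - 4; subtract.
Quotient: -3x^3 - 2x^2 + 2, Remainder: -3x


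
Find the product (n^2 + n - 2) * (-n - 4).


Distribute each term of the first polynomial:
  (n^2)(-n - 4) = -n^3 - 4n^2
  (n)(-n - 4) = -n^2 - 4n
  (-2)(-n - 4) = 2n + 8
Sum: -n^3 - 5n^2 - 2n + 8


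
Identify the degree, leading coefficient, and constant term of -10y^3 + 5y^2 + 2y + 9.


Highest power of y is 3, with coefficient -10. Constant term is 9.
Degree = 3, leading coefficient = -10, constant term = 9


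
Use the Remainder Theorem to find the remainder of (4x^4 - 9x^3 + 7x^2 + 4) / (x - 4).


By the Remainder Theorem, the remainder equals p(4):
  4*(4)^4 = 1024
  -9*(4)^3 = -576
  7*(4)^2 = 112
  0*(4)^1 = 0
  constant: 4
Sum: 1024 - 576 + 112 + 0 + 4 = 564


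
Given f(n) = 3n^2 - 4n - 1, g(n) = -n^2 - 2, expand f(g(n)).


Substitute g(n) into f:
f(g(n)) = 3*(-n^2 - 2)^2 + (-4)*(-n^2 - 2) + (-1)
(-n^2 - 2)^2 = n^4 + 4n^2 + 4
Expand and combine: 3n^4 + 16n^2 + 19


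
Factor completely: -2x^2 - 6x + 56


Roots satisfy r1 + r2 = -b/a = -3 and r1*r2 = c/a = -28.
So r1 = 4, r2 = -7.
-2x^2 - 6x + 56 = -2(x - r1)(x - r2) = -2(x - 4)(x + 7)


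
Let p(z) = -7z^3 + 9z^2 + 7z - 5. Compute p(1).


Using direct substitution:
  -7 * (1)^3 = -7
  9 * (1)^2 = 9
  7 * (1)^1 = 7
  constant: -5
Sum = -7 + 9 + 7 - 5 = 4


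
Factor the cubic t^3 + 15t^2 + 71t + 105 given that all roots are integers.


Try integer roots (divisors of 105). t=-7: p(-7)=0.
Divide out (t + 7): quotient is t^2 + 8t + 15.
Factor the quadratic: (t + 3)(t + 5)
Result: (t + 7)(t + 3)(t + 5)


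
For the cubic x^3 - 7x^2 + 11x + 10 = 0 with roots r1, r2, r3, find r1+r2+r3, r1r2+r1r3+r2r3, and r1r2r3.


Monic cubic x^3+bx^2+cx+d=0: sum=-b, pairwise sum=c, product=-d.
b=-7, c=11, d=10
r1+r2+r3 = 7
r1r2+r1r3+r2r3 = 11
r1r2r3 = -10


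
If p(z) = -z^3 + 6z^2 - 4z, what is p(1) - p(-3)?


p(1) = 1
p(-3) = 93
p(1) - p(-3) = 1 - 93 = -92


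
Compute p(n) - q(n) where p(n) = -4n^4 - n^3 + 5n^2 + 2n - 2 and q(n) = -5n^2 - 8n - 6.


Distribute the minus sign:
  (-4n^4 - n^3 + 5n^2 + 2n - 2)
- (-5n^2 - 8n - 6)
Negate second polynomial: 5n^2 + 8n + 6
Add: -4n^4 - n^3 + 10n^2 + 10n + 4


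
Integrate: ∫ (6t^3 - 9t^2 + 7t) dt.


Reverse power rule on each term:
  ∫ 6t^3 dt = (3/2)t^4
  ∫ -9t^2 dt = -3t^3
  ∫ 7t dt = (7/2)t^2
F(t) = (3/2)t^4 - 3t^3 + (7/2)t^2 + C


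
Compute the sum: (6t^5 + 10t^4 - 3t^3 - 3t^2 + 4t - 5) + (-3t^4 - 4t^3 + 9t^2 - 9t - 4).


Align terms by degree and add:
  6t^5 + 10t^4 - 3t^3 - 3t^2 + 4t - 5
  -3t^4 - 4t^3 + 9t^2 - 9t - 4
= 6t^5 + 7t^4 - 7t^3 + 6t^2 - 5t - 9


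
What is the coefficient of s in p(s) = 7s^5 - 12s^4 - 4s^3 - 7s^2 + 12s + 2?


Read off the coefficient of s: 12


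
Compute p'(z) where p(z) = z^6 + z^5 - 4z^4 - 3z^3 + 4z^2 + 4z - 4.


Apply the power rule term by term:
  d/dz(z^6) = 6z^5
  d/dz(z^5) = 5z^4
  d/dz(-4z^4) = -16z^3
  d/dz(-3z^3) = -9z^2
  d/dz(4z^2) = 8z
  d/dz(4z) = 4
  d/dz(-4) = 0
p'(z) = 6z^5 + 5z^4 - 16z^3 - 9z^2 + 8z + 4


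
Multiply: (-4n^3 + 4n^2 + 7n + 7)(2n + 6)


Distribute each term of the first polynomial:
  (-4n^3)(2n + 6) = -8n^4 - 24n^3
  (4n^2)(2n + 6) = 8n^3 + 24n^2
  (7n)(2n + 6) = 14n^2 + 42n
  (7)(2n + 6) = 14n + 42
Sum: -8n^4 - 16n^3 + 38n^2 + 56n + 42


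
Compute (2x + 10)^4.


Expand (2x + 10)^4 by repeated multiplication:
  (2x + 10)^2 = 4x^2 + 40x + 100
  (2x + 10)^3 = 8x^3 + 120x^2 + 600x + 1000
= 16x^4 + 320x^3 + 2400x^2 + 8000x + 10000


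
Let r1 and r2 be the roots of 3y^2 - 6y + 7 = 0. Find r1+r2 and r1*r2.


For ay^2+by+c=0: sum = -b/a, product = c/a.
a=3, b=-6, c=7
Sum = -(-6)/3 = 2
Product = (7)/3 = 7/3


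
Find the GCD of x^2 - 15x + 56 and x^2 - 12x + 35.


Factor each:
  x^2 - 15x + 56 = (x - 7)(x - 8)
  x^2 - 12x + 35 = (x - 7)(x - 5)
Common monic factor: x - 7


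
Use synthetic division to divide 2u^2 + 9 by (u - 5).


Synthetic division with c = 5. Coefficients: 2, 0, 9
Bring down 2.
  2 * 5 = 10; 10 + 0 = 10
  10 * 5 = 50; 50 + 9 = 59
Quotient: 2u + 10, Remainder: 59


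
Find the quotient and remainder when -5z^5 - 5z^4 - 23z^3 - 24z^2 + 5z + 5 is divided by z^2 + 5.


(-5z^5 - 5z^4 - 23z^3 - 24z^2 + 5z + 5) / (z^2 + 5)
Step 1: -5z^3 * (z^2 + 5) = -5z^5 - 25z^3; subtract.
Step 2: -5z^2 * (z^2 + 5) = -5z^4 - 25z^2; subtract.
Step 3: 2z * (z^2 + 5) = 2z^3 + 10z; subtract.
Step 4: 1 * (z^2 + 5) = z^2 + 5; subtract.
Quotient: -5z^3 - 5z^2 + 2z + 1, Remainder: -5z


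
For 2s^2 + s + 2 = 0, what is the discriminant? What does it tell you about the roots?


D = b^2 - 4ac = (1)^2 - 4(2)(2) = 1 - 16 = -15
Since D < 0: two complex conjugate roots (no real roots)


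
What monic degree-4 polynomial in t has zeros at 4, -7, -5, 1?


p(t) = (t - 4)(t + 7)(t + 5)(t - 1)
Expand: t^4 + 7t^3 - 21t^2 - 127t + 140


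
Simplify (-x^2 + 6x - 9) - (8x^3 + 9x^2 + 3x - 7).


Distribute the minus sign:
  (-x^2 + 6x - 9)
- (8x^3 + 9x^2 + 3x - 7)
Negate second polynomial: -8x^3 - 9x^2 - 3x + 7
Add: -8x^3 - 10x^2 + 3x - 2


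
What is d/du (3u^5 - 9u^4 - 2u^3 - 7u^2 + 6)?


Apply the power rule term by term:
  d/du(3u^5) = 15u^4
  d/du(-9u^4) = -36u^3
  d/du(-2u^3) = -6u^2
  d/du(-7u^2) = -14u
  d/du(6) = 0
p'(u) = 15u^4 - 36u^3 - 6u^2 - 14u


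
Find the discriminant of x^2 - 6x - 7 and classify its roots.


D = b^2 - 4ac = (-6)^2 - 4(1)(-7) = 36 + 28 = 64
Since D > 0: two distinct rational roots


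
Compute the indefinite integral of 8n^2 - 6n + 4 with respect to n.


Reverse power rule on each term:
  ∫ 8n^2 dn = (8/3)n^3
  ∫ -6n dn = -3n^2
  ∫ 4 dn = 4n
F(n) = (8/3)n^3 - 3n^2 + 4n + C


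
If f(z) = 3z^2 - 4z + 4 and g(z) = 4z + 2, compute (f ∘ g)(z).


Substitute g(z) into f:
f(g(z)) = 3*(4z + 2)^2 + (-4)*(4z + 2) + 4
(4z + 2)^2 = 16z^2 + 16z + 4
Expand and combine: 48z^2 + 32z + 8


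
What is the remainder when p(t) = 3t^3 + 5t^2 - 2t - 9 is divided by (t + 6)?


By the Remainder Theorem, the remainder equals p(-6):
  3*(-6)^3 = -648
  5*(-6)^2 = 180
  -2*(-6)^1 = 12
  constant: -9
Sum: -648 + 180 + 12 - 9 = -465


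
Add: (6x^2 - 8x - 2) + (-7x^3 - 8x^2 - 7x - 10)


Align terms by degree and add:
  6x^2 - 8x - 2
  -7x^3 - 8x^2 - 7x - 10
= -7x^3 - 2x^2 - 15x - 12


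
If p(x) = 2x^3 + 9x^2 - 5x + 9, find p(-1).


Using direct substitution:
  2 * (-1)^3 = -2
  9 * (-1)^2 = 9
  -5 * (-1)^1 = 5
  constant: 9
Sum = -2 + 9 + 5 + 9 = 21


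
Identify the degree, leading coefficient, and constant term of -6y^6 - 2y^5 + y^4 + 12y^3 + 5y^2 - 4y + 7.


Highest power of y is 6, with coefficient -6. Constant term is 7.
Degree = 6, leading coefficient = -6, constant term = 7


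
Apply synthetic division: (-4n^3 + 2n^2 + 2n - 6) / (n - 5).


Synthetic division with c = 5. Coefficients: -4, 2, 2, -6
Bring down -4.
  -4 * 5 = -20; -20 + 2 = -18
  -18 * 5 = -90; -90 + 2 = -88
  -88 * 5 = -440; -440 - 6 = -446
Quotient: -4n^2 - 18n - 88, Remainder: -446


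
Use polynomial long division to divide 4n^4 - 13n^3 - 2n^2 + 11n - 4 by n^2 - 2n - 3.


(4n^4 - 13n^3 - 2n^2 + 11n - 4) / (n^2 - 2n - 3)
Step 1: 4n^2 * (n^2 - 2n - 3) = 4n^4 - 8n^3 - 12n^2; subtract.
Step 2: -5n * (n^2 - 2n - 3) = -5n^3 + 10n^2 + 15n; subtract.
Step 3: 0 * (n^2 - 2n - 3) = 0; subtract.
Quotient: 4n^2 - 5n, Remainder: -4n - 4


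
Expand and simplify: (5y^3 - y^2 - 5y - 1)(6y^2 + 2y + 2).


Distribute each term of the first polynomial:
  (5y^3)(6y^2 + 2y + 2) = 30y^5 + 10y^4 + 10y^3
  (-y^2)(6y^2 + 2y + 2) = -6y^4 - 2y^3 - 2y^2
  (-5y)(6y^2 + 2y + 2) = -30y^3 - 10y^2 - 10y
  (-1)(6y^2 + 2y + 2) = -6y^2 - 2y - 2
Sum: 30y^5 + 4y^4 - 22y^3 - 18y^2 - 12y - 2


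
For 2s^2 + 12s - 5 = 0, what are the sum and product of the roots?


For as^2+bs+c=0: sum = -b/a, product = c/a.
a=2, b=12, c=-5
Sum = -(12)/2 = -6
Product = (-5)/2 = -5/2


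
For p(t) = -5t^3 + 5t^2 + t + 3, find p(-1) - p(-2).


p(-1) = 12
p(-2) = 61
p(-1) - p(-2) = 12 - 61 = -49


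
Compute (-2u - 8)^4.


Expand (-2u - 8)^4 by repeated multiplication:
  (-2u - 8)^2 = 4u^2 + 32u + 64
  (-2u - 8)^3 = -8u^3 - 96u^2 - 384u - 512
= 16u^4 + 256u^3 + 1536u^2 + 4096u + 4096


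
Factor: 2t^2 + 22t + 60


Roots satisfy r1 + r2 = -b/a = -11 and r1*r2 = c/a = 30.
So r1 = -6, r2 = -5.
2t^2 + 22t + 60 = 2(t - r1)(t - r2) = 2(t + 6)(t + 5)


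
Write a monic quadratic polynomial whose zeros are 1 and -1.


p(x) = (x - 1)(x + 1)
Expand: x^2 - 1


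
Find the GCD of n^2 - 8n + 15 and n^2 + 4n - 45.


Factor each:
  n^2 - 8n + 15 = (n - 5)(n - 3)
  n^2 + 4n - 45 = (n - 5)(n + 9)
Common monic factor: n - 5


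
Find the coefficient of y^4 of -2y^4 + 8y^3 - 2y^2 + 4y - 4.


Read off the coefficient of y^4: -2


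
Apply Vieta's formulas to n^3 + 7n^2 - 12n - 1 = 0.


Monic cubic n^3+bn^2+cn+d=0: sum=-b, pairwise sum=c, product=-d.
b=7, c=-12, d=-1
r1+r2+r3 = -7
r1r2+r1r3+r2r3 = -12
r1r2r3 = 1


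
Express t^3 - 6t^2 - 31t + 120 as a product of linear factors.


Try integer roots (divisors of 120). t=3: p(3)=0.
Divide out (t - 3): quotient is t^2 - 3t - 40.
Factor the quadratic: (t + 5)(t - 8)
Result: (t - 3)(t + 5)(t - 8)


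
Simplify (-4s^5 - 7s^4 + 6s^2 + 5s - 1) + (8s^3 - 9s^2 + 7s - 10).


Align terms by degree and add:
  -4s^5 - 7s^4 + 6s^2 + 5s - 1
+ 8s^3 - 9s^2 + 7s - 10
= -4s^5 - 7s^4 + 8s^3 - 3s^2 + 12s - 11


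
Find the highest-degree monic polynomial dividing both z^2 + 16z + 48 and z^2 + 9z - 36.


Factor each:
  z^2 + 16z + 48 = (z + 12)(z + 4)
  z^2 + 9z - 36 = (z + 12)(z - 3)
Common monic factor: z + 12


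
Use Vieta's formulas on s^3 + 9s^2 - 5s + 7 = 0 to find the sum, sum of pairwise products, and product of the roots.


Monic cubic s^3+bs^2+cs+d=0: sum=-b, pairwise sum=c, product=-d.
b=9, c=-5, d=7
r1+r2+r3 = -9
r1r2+r1r3+r2r3 = -5
r1r2r3 = -7


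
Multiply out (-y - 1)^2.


Expand (-y - 1)^2 by repeated multiplication:
= y^2 + 2y + 1


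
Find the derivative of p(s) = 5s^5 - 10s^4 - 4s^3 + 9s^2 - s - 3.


Apply the power rule term by term:
  d/ds(5s^5) = 25s^4
  d/ds(-10s^4) = -40s^3
  d/ds(-4s^3) = -12s^2
  d/ds(9s^2) = 18s
  d/ds(-s) = -1
  d/ds(-3) = 0
p'(s) = 25s^4 - 40s^3 - 12s^2 + 18s - 1


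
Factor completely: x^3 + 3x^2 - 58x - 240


Try integer roots (divisors of -240). x=-6: p(-6)=0.
Divide out (x + 6): quotient is x^2 - 3x - 40.
Factor the quadratic: (x - 8)(x + 5)
Result: (x + 6)(x - 8)(x + 5)


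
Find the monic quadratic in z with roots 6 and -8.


p(z) = (z - 6)(z + 8)
Expand: z^2 + 2z - 48


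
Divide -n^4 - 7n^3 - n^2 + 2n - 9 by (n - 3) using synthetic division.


Synthetic division with c = 3. Coefficients: -1, -7, -1, 2, -9
Bring down -1.
  -1 * 3 = -3; -3 - 7 = -10
  -10 * 3 = -30; -30 - 1 = -31
  -31 * 3 = -93; -93 + 2 = -91
  -91 * 3 = -273; -273 - 9 = -282
Quotient: -n^3 - 10n^2 - 31n - 91, Remainder: -282


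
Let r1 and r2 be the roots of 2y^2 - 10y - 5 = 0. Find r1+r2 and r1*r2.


For ay^2+by+c=0: sum = -b/a, product = c/a.
a=2, b=-10, c=-5
Sum = -(-10)/2 = 5
Product = (-5)/2 = -5/2


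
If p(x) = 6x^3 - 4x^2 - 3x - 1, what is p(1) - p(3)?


p(1) = -2
p(3) = 116
p(1) - p(3) = -2 - 116 = -118


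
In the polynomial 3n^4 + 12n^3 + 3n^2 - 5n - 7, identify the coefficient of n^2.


Read off the coefficient of n^2: 3


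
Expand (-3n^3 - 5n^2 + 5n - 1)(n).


Distribute each term of the first polynomial:
  (-3n^3)(n) = -3n^4
  (-5n^2)(n) = -5n^3
  (5n)(n) = 5n^2
  (-1)(n) = -n
Sum: -3n^4 - 5n^3 + 5n^2 - n


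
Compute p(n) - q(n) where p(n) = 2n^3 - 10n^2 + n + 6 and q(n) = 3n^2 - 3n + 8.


Distribute the minus sign:
  (2n^3 - 10n^2 + n + 6)
- (3n^2 - 3n + 8)
Negate second polynomial: -3n^2 + 3n - 8
Add: 2n^3 - 13n^2 + 4n - 2


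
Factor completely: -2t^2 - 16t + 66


Roots satisfy r1 + r2 = -b/a = -8 and r1*r2 = c/a = -33.
So r1 = -11, r2 = 3.
-2t^2 - 16t + 66 = -2(t - r1)(t - r2) = -2(t + 11)(t - 3)


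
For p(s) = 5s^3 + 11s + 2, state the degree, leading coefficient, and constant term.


Highest power of s is 3, with coefficient 5. Constant term is 2.
Degree = 3, leading coefficient = 5, constant term = 2


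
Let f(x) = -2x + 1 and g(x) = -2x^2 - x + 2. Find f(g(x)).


Substitute g(x) into f:
f(g(x)) = -2*(-2x^2 - x + 2) + 1
Expand and combine: 4x^2 + 2x - 3


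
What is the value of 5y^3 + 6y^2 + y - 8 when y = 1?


Using direct substitution:
  5 * (1)^3 = 5
  6 * (1)^2 = 6
  1 * (1)^1 = 1
  constant: -8
Sum = 5 + 6 + 1 - 8 = 4


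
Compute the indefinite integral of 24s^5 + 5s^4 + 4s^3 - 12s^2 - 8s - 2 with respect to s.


Reverse power rule on each term:
  ∫ 24s^5 ds = 4s^6
  ∫ 5s^4 ds = s^5
  ∫ 4s^3 ds = s^4
  ∫ -12s^2 ds = -4s^3
  ∫ -8s ds = -4s^2
  ∫ -2 ds = -2s
F(s) = 4s^6 + s^5 + s^4 - 4s^3 - 4s^2 - 2s + C


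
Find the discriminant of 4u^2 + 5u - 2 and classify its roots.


D = b^2 - 4ac = (5)^2 - 4(4)(-2) = 25 + 32 = 57
Since D > 0: two distinct irrational roots


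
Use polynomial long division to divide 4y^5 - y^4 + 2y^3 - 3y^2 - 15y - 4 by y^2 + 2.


(4y^5 - y^4 + 2y^3 - 3y^2 - 15y - 4) / (y^2 + 2)
Step 1: 4y^3 * (y^2 + 2) = 4y^5 + 8y^3; subtract.
Step 2: -y^2 * (y^2 + 2) = -y^4 - 2y^2; subtract.
Step 3: -6y * (y^2 + 2) = -6y^3 - 12y; subtract.
Step 4: -1 * (y^2 + 2) = -y^2 - 2; subtract.
Quotient: 4y^3 - y^2 - 6y - 1, Remainder: -3y - 2


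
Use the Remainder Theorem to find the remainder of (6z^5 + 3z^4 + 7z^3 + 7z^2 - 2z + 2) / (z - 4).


By the Remainder Theorem, the remainder equals p(4):
  6*(4)^5 = 6144
  3*(4)^4 = 768
  7*(4)^3 = 448
  7*(4)^2 = 112
  -2*(4)^1 = -8
  constant: 2
Sum: 6144 + 768 + 448 + 112 - 8 + 2 = 7466


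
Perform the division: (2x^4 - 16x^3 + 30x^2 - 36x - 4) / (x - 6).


(2x^4 - 16x^3 + 30x^2 - 36x - 4) / (x - 6)
Step 1: 2x^3 * (x - 6) = 2x^4 - 12x^3; subtract.
Step 2: -4x^2 * (x - 6) = -4x^3 + 24x^2; subtract.
Step 3: 6x * (x - 6) = 6x^2 - 36x; subtract.
Step 4: 0 * (x - 6) = 0; subtract.
Quotient: 2x^3 - 4x^2 + 6x, Remainder: -4


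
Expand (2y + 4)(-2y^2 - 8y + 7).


Distribute each term of the first polynomial:
  (2y)(-2y^2 - 8y + 7) = -4y^3 - 16y^2 + 14y
  (4)(-2y^2 - 8y + 7) = -8y^2 - 32y + 28
Sum: -4y^3 - 24y^2 - 18y + 28


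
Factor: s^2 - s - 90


Roots satisfy r1 + r2 = -b/a = 1 and r1*r2 = c/a = -90.
So r1 = 10, r2 = -9.
s^2 - s - 90 = (s - r1)(s - r2) = (s - 10)(s + 9)


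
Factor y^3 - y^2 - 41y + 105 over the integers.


Try integer roots (divisors of 105). y=5: p(5)=0.
Divide out (y - 5): quotient is y^2 + 4y - 21.
Factor the quadratic: (y + 7)(y - 3)
Result: (y - 5)(y + 7)(y - 3)


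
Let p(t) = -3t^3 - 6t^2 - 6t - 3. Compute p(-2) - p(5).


p(-2) = 9
p(5) = -558
p(-2) - p(5) = 9 + 558 = 567


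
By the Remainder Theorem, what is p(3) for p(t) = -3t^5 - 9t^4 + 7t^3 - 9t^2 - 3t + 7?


By the Remainder Theorem, the remainder equals p(3):
  -3*(3)^5 = -729
  -9*(3)^4 = -729
  7*(3)^3 = 189
  -9*(3)^2 = -81
  -3*(3)^1 = -9
  constant: 7
Sum: -729 - 729 + 189 - 81 - 9 + 7 = -1352


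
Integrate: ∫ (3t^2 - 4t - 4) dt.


Reverse power rule on each term:
  ∫ 3t^2 dt = t^3
  ∫ -4t dt = -2t^2
  ∫ -4 dt = -4t
F(t) = t^3 - 2t^2 - 4t + C


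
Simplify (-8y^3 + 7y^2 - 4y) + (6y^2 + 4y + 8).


Align terms by degree and add:
  -8y^3 + 7y^2 - 4y
+ 6y^2 + 4y + 8
= -8y^3 + 13y^2 + 8


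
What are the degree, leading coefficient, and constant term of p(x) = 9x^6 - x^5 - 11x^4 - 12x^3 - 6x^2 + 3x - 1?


Highest power of x is 6, with coefficient 9. Constant term is -1.
Degree = 6, leading coefficient = 9, constant term = -1


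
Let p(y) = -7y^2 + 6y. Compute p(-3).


Using direct substitution:
  -7 * (-3)^2 = -63
  6 * (-3)^1 = -18
  constant: 0
Sum = -63 - 18 + 0 = -81


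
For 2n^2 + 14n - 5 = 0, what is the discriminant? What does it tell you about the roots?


D = b^2 - 4ac = (14)^2 - 4(2)(-5) = 196 + 40 = 236
Since D > 0: two distinct irrational roots


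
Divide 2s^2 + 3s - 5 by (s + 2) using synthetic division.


Synthetic division with c = -2. Coefficients: 2, 3, -5
Bring down 2.
  2 * -2 = -4; -4 + 3 = -1
  -1 * -2 = 2; 2 - 5 = -3
Quotient: 2s - 1, Remainder: -3


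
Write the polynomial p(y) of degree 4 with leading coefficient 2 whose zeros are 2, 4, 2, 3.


p(y) = 2(y - 2)(y - 4)(y - 2)(y - 3)
Expand: 2y^4 - 22y^3 + 88y^2 - 152y + 96


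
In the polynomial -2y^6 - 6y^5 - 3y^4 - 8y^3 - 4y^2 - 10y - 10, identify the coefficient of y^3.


Read off the coefficient of y^3: -8


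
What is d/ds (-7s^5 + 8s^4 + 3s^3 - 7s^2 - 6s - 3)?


Apply the power rule term by term:
  d/ds(-7s^5) = -35s^4
  d/ds(8s^4) = 32s^3
  d/ds(3s^3) = 9s^2
  d/ds(-7s^2) = -14s
  d/ds(-6s) = -6
  d/ds(-3) = 0
p'(s) = -35s^4 + 32s^3 + 9s^2 - 14s - 6


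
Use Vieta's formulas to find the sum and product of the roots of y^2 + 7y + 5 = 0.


For ay^2+by+c=0: sum = -b/a, product = c/a.
a=1, b=7, c=5
Sum = -(7)/1 = -7
Product = (5)/1 = 5


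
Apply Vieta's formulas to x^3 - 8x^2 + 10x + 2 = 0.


Monic cubic x^3+bx^2+cx+d=0: sum=-b, pairwise sum=c, product=-d.
b=-8, c=10, d=2
r1+r2+r3 = 8
r1r2+r1r3+r2r3 = 10
r1r2r3 = -2


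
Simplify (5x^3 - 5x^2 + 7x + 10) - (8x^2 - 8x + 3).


Distribute the minus sign:
  (5x^3 - 5x^2 + 7x + 10)
- (8x^2 - 8x + 3)
Negate second polynomial: -8x^2 + 8x - 3
Add: 5x^3 - 13x^2 + 15x + 7


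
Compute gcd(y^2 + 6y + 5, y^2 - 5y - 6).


Factor each:
  y^2 + 6y + 5 = (y + 1)(y + 5)
  y^2 - 5y - 6 = (y + 1)(y - 6)
Common monic factor: y + 1


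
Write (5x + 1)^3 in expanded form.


Expand (5x + 1)^3 by repeated multiplication:
  (5x + 1)^2 = 25x^2 + 10x + 1
= 125x^3 + 75x^2 + 15x + 1


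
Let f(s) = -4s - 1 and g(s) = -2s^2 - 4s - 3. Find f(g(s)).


Substitute g(s) into f:
f(g(s)) = -4*(-2s^2 - 4s - 3) + (-1)
Expand and combine: 8s^2 + 16s + 11


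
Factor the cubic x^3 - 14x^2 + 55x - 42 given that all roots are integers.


Try integer roots (divisors of -42). x=1: p(1)=0.
Divide out (x - 1): quotient is x^2 - 13x + 42.
Factor the quadratic: (x - 6)(x - 7)
Result: (x - 1)(x - 6)(x - 7)


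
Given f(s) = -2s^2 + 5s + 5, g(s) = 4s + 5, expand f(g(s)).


Substitute g(s) into f:
f(g(s)) = -2*(4s + 5)^2 + 5*(4s + 5) + 5
(4s + 5)^2 = 16s^2 + 40s + 25
Expand and combine: -32s^2 - 60s - 20


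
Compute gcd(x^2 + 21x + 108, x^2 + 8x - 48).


Factor each:
  x^2 + 21x + 108 = (x + 12)(x + 9)
  x^2 + 8x - 48 = (x + 12)(x - 4)
Common monic factor: x + 12


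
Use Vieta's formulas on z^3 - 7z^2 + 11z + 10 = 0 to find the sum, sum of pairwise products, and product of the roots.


Monic cubic z^3+bz^2+cz+d=0: sum=-b, pairwise sum=c, product=-d.
b=-7, c=11, d=10
r1+r2+r3 = 7
r1r2+r1r3+r2r3 = 11
r1r2r3 = -10


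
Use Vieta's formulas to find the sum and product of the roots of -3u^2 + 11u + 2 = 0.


For au^2+bu+c=0: sum = -b/a, product = c/a.
a=-3, b=11, c=2
Sum = -(11)/-3 = 11/3
Product = (2)/-3 = -2/3


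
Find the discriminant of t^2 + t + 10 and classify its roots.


D = b^2 - 4ac = (1)^2 - 4(1)(10) = 1 - 40 = -39
Since D < 0: two complex conjugate roots (no real roots)


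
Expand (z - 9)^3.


Expand (z - 9)^3 by repeated multiplication:
  (z - 9)^2 = z^2 - 18z + 81
= z^3 - 27z^2 + 243z - 729


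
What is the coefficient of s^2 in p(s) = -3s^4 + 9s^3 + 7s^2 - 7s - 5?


Read off the coefficient of s^2: 7


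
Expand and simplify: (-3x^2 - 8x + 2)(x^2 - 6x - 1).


Distribute each term of the first polynomial:
  (-3x^2)(x^2 - 6x - 1) = -3x^4 + 18x^3 + 3x^2
  (-8x)(x^2 - 6x - 1) = -8x^3 + 48x^2 + 8x
  (2)(x^2 - 6x - 1) = 2x^2 - 12x - 2
Sum: -3x^4 + 10x^3 + 53x^2 - 4x - 2


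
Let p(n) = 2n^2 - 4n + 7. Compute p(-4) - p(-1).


p(-4) = 55
p(-1) = 13
p(-4) - p(-1) = 55 - 13 = 42


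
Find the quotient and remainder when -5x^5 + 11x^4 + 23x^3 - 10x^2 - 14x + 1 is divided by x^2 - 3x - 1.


(-5x^5 + 11x^4 + 23x^3 - 10x^2 - 14x + 1) / (x^2 - 3x - 1)
Step 1: -5x^3 * (x^2 - 3x - 1) = -5x^5 + 15x^4 + 5x^3; subtract.
Step 2: -4x^2 * (x^2 - 3x - 1) = -4x^4 + 12x^3 + 4x^2; subtract.
Step 3: 6x * (x^2 - 3x - 1) = 6x^3 - 18x^2 - 6x; subtract.
Step 4: 4 * (x^2 - 3x - 1) = 4x^2 - 12x - 4; subtract.
Quotient: -5x^3 - 4x^2 + 6x + 4, Remainder: 4x + 5


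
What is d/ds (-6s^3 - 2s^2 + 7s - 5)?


Apply the power rule term by term:
  d/ds(-6s^3) = -18s^2
  d/ds(-2s^2) = -4s
  d/ds(7s) = 7
  d/ds(-5) = 0
p'(s) = -18s^2 - 4s + 7


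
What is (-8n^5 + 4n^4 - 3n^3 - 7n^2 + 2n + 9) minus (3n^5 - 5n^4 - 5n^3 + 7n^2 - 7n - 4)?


Distribute the minus sign:
  (-8n^5 + 4n^4 - 3n^3 - 7n^2 + 2n + 9)
- (3n^5 - 5n^4 - 5n^3 + 7n^2 - 7n - 4)
Negate second polynomial: -3n^5 + 5n^4 + 5n^3 - 7n^2 + 7n + 4
Add: -11n^5 + 9n^4 + 2n^3 - 14n^2 + 9n + 13


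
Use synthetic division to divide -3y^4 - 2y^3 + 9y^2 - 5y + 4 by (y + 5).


Synthetic division with c = -5. Coefficients: -3, -2, 9, -5, 4
Bring down -3.
  -3 * -5 = 15; 15 - 2 = 13
  13 * -5 = -65; -65 + 9 = -56
  -56 * -5 = 280; 280 - 5 = 275
  275 * -5 = -1375; -1375 + 4 = -1371
Quotient: -3y^3 + 13y^2 - 56y + 275, Remainder: -1371


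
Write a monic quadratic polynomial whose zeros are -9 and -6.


p(n) = (n + 9)(n + 6)
Expand: n^2 + 15n + 54


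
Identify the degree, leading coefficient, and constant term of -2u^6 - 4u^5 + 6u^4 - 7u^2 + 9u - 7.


Highest power of u is 6, with coefficient -2. Constant term is -7.
Degree = 6, leading coefficient = -2, constant term = -7


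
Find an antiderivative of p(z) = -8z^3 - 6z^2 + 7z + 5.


Reverse power rule on each term:
  ∫ -8z^3 dz = -2z^4
  ∫ -6z^2 dz = -2z^3
  ∫ 7z dz = (7/2)z^2
  ∫ 5 dz = 5z
F(z) = -2z^4 - 2z^3 + (7/2)z^2 + 5z + C


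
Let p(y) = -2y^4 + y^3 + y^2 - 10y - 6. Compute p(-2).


Using direct substitution:
  -2 * (-2)^4 = -32
  1 * (-2)^3 = -8
  1 * (-2)^2 = 4
  -10 * (-2)^1 = 20
  constant: -6
Sum = -32 - 8 + 4 + 20 - 6 = -22


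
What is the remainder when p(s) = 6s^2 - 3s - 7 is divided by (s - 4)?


By the Remainder Theorem, the remainder equals p(4):
  6*(4)^2 = 96
  -3*(4)^1 = -12
  constant: -7
Sum: 96 - 12 - 7 = 77


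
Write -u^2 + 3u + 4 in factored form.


Roots satisfy r1 + r2 = -b/a = 3 and r1*r2 = c/a = -4.
So r1 = 4, r2 = -1.
-u^2 + 3u + 4 = -(u - r1)(u - r2) = -(u - 4)(u + 1)


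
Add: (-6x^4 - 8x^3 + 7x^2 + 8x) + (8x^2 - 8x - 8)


Align terms by degree and add:
  -6x^4 - 8x^3 + 7x^2 + 8x
+ 8x^2 - 8x - 8
= -6x^4 - 8x^3 + 15x^2 - 8


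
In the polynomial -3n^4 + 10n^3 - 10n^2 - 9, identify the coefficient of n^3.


Read off the coefficient of n^3: 10


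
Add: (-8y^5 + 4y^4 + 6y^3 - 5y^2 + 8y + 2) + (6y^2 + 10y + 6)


Align terms by degree and add:
  -8y^5 + 4y^4 + 6y^3 - 5y^2 + 8y + 2
+ 6y^2 + 10y + 6
= -8y^5 + 4y^4 + 6y^3 + y^2 + 18y + 8


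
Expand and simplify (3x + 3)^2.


Expand (3x + 3)^2 by repeated multiplication:
= 9x^2 + 18x + 9


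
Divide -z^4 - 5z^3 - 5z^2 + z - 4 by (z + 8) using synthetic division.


Synthetic division with c = -8. Coefficients: -1, -5, -5, 1, -4
Bring down -1.
  -1 * -8 = 8; 8 - 5 = 3
  3 * -8 = -24; -24 - 5 = -29
  -29 * -8 = 232; 232 + 1 = 233
  233 * -8 = -1864; -1864 - 4 = -1868
Quotient: -z^3 + 3z^2 - 29z + 233, Remainder: -1868


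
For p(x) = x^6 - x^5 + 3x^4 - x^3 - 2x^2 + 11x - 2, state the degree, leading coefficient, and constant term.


Highest power of x is 6, with coefficient 1. Constant term is -2.
Degree = 6, leading coefficient = 1, constant term = -2


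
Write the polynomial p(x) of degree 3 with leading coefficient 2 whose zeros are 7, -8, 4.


p(x) = 2(x - 7)(x + 8)(x - 4)
Expand: 2x^3 - 6x^2 - 120x + 448


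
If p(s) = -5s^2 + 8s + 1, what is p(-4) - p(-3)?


p(-4) = -111
p(-3) = -68
p(-4) - p(-3) = -111 + 68 = -43


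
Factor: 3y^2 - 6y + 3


Roots satisfy r1 + r2 = -b/a = 2 and r1*r2 = c/a = 1.
So r1 = 1, r2 = 1.
3y^2 - 6y + 3 = 3(y - r1)(y - r2) = 3(y - 1)(y - 1)


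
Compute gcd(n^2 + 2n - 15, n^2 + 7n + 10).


Factor each:
  n^2 + 2n - 15 = (n + 5)(n - 3)
  n^2 + 7n + 10 = (n + 5)(n + 2)
Common monic factor: n + 5


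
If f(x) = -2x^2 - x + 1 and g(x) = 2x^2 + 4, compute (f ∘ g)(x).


Substitute g(x) into f:
f(g(x)) = -2*(2x^2 + 4)^2 + (-1)*(2x^2 + 4) + 1
(2x^2 + 4)^2 = 4x^4 + 16x^2 + 16
Expand and combine: -8x^4 - 34x^2 - 35


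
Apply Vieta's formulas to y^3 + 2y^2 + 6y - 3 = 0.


Monic cubic y^3+by^2+cy+d=0: sum=-b, pairwise sum=c, product=-d.
b=2, c=6, d=-3
r1+r2+r3 = -2
r1r2+r1r3+r2r3 = 6
r1r2r3 = 3


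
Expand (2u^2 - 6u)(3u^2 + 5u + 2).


Distribute each term of the first polynomial:
  (2u^2)(3u^2 + 5u + 2) = 6u^4 + 10u^3 + 4u^2
  (-6u)(3u^2 + 5u + 2) = -18u^3 - 30u^2 - 12u
Sum: 6u^4 - 8u^3 - 26u^2 - 12u


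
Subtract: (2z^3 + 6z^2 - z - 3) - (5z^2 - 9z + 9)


Distribute the minus sign:
  (2z^3 + 6z^2 - z - 3)
- (5z^2 - 9z + 9)
Negate second polynomial: -5z^2 + 9z - 9
Add: 2z^3 + z^2 + 8z - 12


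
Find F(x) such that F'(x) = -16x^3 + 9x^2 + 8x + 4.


Reverse power rule on each term:
  ∫ -16x^3 dx = -4x^4
  ∫ 9x^2 dx = 3x^3
  ∫ 8x dx = 4x^2
  ∫ 4 dx = 4x
F(x) = -4x^4 + 3x^3 + 4x^2 + 4x + C


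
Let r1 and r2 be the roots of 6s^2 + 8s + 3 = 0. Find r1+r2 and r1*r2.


For as^2+bs+c=0: sum = -b/a, product = c/a.
a=6, b=8, c=3
Sum = -(8)/6 = -4/3
Product = (3)/6 = 1/2


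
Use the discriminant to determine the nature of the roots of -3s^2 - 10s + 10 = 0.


D = b^2 - 4ac = (-10)^2 - 4(-3)(10) = 100 + 120 = 220
Since D > 0: two distinct irrational roots


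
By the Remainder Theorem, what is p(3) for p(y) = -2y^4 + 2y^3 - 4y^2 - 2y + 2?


By the Remainder Theorem, the remainder equals p(3):
  -2*(3)^4 = -162
  2*(3)^3 = 54
  -4*(3)^2 = -36
  -2*(3)^1 = -6
  constant: 2
Sum: -162 + 54 - 36 - 6 + 2 = -148


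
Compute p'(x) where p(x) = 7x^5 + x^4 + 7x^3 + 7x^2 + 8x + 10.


Apply the power rule term by term:
  d/dx(7x^5) = 35x^4
  d/dx(x^4) = 4x^3
  d/dx(7x^3) = 21x^2
  d/dx(7x^2) = 14x
  d/dx(8x) = 8
  d/dx(10) = 0
p'(x) = 35x^4 + 4x^3 + 21x^2 + 14x + 8


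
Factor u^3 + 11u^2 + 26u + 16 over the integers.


Try integer roots (divisors of 16). u=-8: p(-8)=0.
Divide out (u + 8): quotient is u^2 + 3u + 2.
Factor the quadratic: (u + 2)(u + 1)
Result: (u + 8)(u + 2)(u + 1)


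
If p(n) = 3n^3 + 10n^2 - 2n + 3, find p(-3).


Using direct substitution:
  3 * (-3)^3 = -81
  10 * (-3)^2 = 90
  -2 * (-3)^1 = 6
  constant: 3
Sum = -81 + 90 + 6 + 3 = 18


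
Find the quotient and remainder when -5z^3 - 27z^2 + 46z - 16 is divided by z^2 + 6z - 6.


(-5z^3 - 27z^2 + 46z - 16) / (z^2 + 6z - 6)
Step 1: -5z * (z^2 + 6z - 6) = -5z^3 - 30z^2 + 30z; subtract.
Step 2: 3 * (z^2 + 6z - 6) = 3z^2 + 18z - 18; subtract.
Quotient: -5z + 3, Remainder: -2z + 2


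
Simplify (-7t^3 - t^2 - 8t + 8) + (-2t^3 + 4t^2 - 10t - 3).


Align terms by degree and add:
  -7t^3 - t^2 - 8t + 8
  -2t^3 + 4t^2 - 10t - 3
= -9t^3 + 3t^2 - 18t + 5


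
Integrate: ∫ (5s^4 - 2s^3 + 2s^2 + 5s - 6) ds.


Reverse power rule on each term:
  ∫ 5s^4 ds = s^5
  ∫ -2s^3 ds = -(1/2)s^4
  ∫ 2s^2 ds = (2/3)s^3
  ∫ 5s ds = (5/2)s^2
  ∫ -6 ds = -6s
F(s) = s^5 - (1/2)s^4 + (2/3)s^3 + (5/2)s^2 - 6s + C


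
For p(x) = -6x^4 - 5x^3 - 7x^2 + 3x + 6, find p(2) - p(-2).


p(2) = -152
p(-2) = -84
p(2) - p(-2) = -152 + 84 = -68


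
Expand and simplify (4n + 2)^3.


Expand (4n + 2)^3 by repeated multiplication:
  (4n + 2)^2 = 16n^2 + 16n + 4
= 64n^3 + 96n^2 + 48n + 8


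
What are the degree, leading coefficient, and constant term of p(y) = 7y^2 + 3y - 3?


Highest power of y is 2, with coefficient 7. Constant term is -3.
Degree = 2, leading coefficient = 7, constant term = -3


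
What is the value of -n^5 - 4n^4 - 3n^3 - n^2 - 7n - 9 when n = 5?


Using direct substitution:
  -1 * (5)^5 = -3125
  -4 * (5)^4 = -2500
  -3 * (5)^3 = -375
  -1 * (5)^2 = -25
  -7 * (5)^1 = -35
  constant: -9
Sum = -3125 - 2500 - 375 - 25 - 35 - 9 = -6069


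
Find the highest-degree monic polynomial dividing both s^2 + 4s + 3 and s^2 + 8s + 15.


Factor each:
  s^2 + 4s + 3 = (s + 3)(s + 1)
  s^2 + 8s + 15 = (s + 3)(s + 5)
Common monic factor: s + 3


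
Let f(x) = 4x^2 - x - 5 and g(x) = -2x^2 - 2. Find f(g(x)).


Substitute g(x) into f:
f(g(x)) = 4*(-2x^2 - 2)^2 + (-1)*(-2x^2 - 2) + (-5)
(-2x^2 - 2)^2 = 4x^4 + 8x^2 + 4
Expand and combine: 16x^4 + 34x^2 + 13


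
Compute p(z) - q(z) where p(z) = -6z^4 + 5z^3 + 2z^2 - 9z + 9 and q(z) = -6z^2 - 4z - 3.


Distribute the minus sign:
  (-6z^4 + 5z^3 + 2z^2 - 9z + 9)
- (-6z^2 - 4z - 3)
Negate second polynomial: 6z^2 + 4z + 3
Add: -6z^4 + 5z^3 + 8z^2 - 5z + 12


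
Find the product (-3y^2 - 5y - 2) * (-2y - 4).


Distribute each term of the first polynomial:
  (-3y^2)(-2y - 4) = 6y^3 + 12y^2
  (-5y)(-2y - 4) = 10y^2 + 20y
  (-2)(-2y - 4) = 4y + 8
Sum: 6y^3 + 22y^2 + 24y + 8


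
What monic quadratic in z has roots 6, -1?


p(z) = (z - 6)(z + 1)
Expand: z^2 - 5z - 6


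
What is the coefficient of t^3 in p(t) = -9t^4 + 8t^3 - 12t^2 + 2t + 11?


Read off the coefficient of t^3: 8


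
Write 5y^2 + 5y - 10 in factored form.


Roots satisfy r1 + r2 = -b/a = -1 and r1*r2 = c/a = -2.
So r1 = 1, r2 = -2.
5y^2 + 5y - 10 = 5(y - r1)(y - r2) = 5(y - 1)(y + 2)


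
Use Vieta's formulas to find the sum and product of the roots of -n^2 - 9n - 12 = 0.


For an^2+bn+c=0: sum = -b/a, product = c/a.
a=-1, b=-9, c=-12
Sum = -(-9)/-1 = -9
Product = (-12)/-1 = 12


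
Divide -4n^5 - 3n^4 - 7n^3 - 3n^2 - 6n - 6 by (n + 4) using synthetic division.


Synthetic division with c = -4. Coefficients: -4, -3, -7, -3, -6, -6
Bring down -4.
  -4 * -4 = 16; 16 - 3 = 13
  13 * -4 = -52; -52 - 7 = -59
  -59 * -4 = 236; 236 - 3 = 233
  233 * -4 = -932; -932 - 6 = -938
  -938 * -4 = 3752; 3752 - 6 = 3746
Quotient: -4n^4 + 13n^3 - 59n^2 + 233n - 938, Remainder: 3746
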